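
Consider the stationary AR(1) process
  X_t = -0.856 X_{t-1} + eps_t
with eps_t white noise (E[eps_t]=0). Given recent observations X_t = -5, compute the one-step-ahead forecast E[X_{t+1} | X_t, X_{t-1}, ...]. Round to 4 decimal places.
E[X_{t+1} \mid \mathcal F_t] = 4.2800

For an AR(p) model X_t = c + sum_i phi_i X_{t-i} + eps_t, the
one-step-ahead conditional mean is
  E[X_{t+1} | X_t, ...] = c + sum_i phi_i X_{t+1-i}.
Substitute known values:
  E[X_{t+1} | ...] = (-0.856) * (-5)
                   = 4.2800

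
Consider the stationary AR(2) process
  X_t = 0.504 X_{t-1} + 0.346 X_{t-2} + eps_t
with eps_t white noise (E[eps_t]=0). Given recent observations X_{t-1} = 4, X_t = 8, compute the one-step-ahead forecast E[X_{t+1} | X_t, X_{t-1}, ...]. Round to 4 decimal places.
E[X_{t+1} \mid \mathcal F_t] = 5.4160

For an AR(p) model X_t = c + sum_i phi_i X_{t-i} + eps_t, the
one-step-ahead conditional mean is
  E[X_{t+1} | X_t, ...] = c + sum_i phi_i X_{t+1-i}.
Substitute known values:
  E[X_{t+1} | ...] = (0.504) * (8) + (0.346) * (4)
                   = 5.4160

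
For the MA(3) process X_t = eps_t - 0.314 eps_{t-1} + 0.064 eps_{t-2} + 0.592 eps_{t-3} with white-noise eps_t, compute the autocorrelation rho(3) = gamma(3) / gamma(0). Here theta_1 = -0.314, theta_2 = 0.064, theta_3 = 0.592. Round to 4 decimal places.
\rho(3) = 0.4074

For an MA(q) process with theta_0 = 1, the autocovariance is
  gamma(k) = sigma^2 * sum_{i=0..q-k} theta_i * theta_{i+k},
and rho(k) = gamma(k) / gamma(0). Sigma^2 cancels.
  numerator   = (1)*(0.592) = 0.592.
  denominator = (1)^2 + (-0.314)^2 + (0.064)^2 + (0.592)^2 = 1.453156.
  rho(3) = 0.592 / 1.453156 = 0.4074.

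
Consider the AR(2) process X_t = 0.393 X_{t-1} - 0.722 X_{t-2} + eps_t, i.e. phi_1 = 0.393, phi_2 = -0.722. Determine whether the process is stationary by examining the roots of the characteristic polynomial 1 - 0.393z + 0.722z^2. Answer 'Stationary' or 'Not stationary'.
\text{Stationary}

The AR(p) characteristic polynomial is P(z) = 1 - 0.393z + 0.722z^2.
Stationarity requires all roots to lie outside the unit circle, i.e. |z| > 1 for every root.
Set 1 + (-0.393) z + (0.722) z^2 = 0, i.e. a z^2 + b z + c = 0 with a = 0.722, b = -0.393, c = 1.
Discriminant D = b^2 - 4ac = (-0.393)^2 - 4*(0.722)*1 = 0.154449 - (2.888) = -2.733551.
D < 0, so the roots are the complex-conjugate pair z = (-b +/- i sqrt(-D)) / (2a) = 0.2722 +/- 1.145i.
For a conjugate pair |z|^2 = z * conj(z) = (product of roots) = c/a = 1/(0.722) = 1.385042, so |z| = sqrt(1.385042) = 1.1769 for both roots.
Moduli of all roots: 1.1769, 1.1769.
All moduli strictly greater than 1? Yes.
Verdict: Stationary.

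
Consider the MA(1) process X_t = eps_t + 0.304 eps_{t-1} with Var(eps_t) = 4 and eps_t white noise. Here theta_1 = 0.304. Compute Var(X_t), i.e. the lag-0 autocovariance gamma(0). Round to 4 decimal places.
\gamma(0) = 4.3697

For an MA(q) process X_t = eps_t + sum_i theta_i eps_{t-i} with
Var(eps_t) = sigma^2, the variance is
  gamma(0) = sigma^2 * (1 + sum_i theta_i^2).
  sum_i theta_i^2 = (0.304)^2 = 0.092416.
  gamma(0) = 4 * (1 + 0.092416) = 4 * 1.092416 = 4.369664, which rounds to 4.3697.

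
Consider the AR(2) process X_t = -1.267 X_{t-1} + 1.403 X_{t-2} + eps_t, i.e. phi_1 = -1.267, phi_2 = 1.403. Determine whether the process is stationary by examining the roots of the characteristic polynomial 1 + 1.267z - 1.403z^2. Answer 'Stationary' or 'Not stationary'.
\text{Not stationary}

The AR(p) characteristic polynomial is P(z) = 1 + 1.267z - 1.403z^2.
Stationarity requires all roots to lie outside the unit circle, i.e. |z| > 1 for every root.
Set 1 + (1.267) z + (-1.403) z^2 = 0, i.e. a z^2 + b z + c = 0 with a = -1.403, b = 1.267, c = 1.
Discriminant D = b^2 - 4ac = (1.267)^2 - 4*(-1.403)*1 = 1.605289 - (-5.612) = 7.217289.
D >= 0, so the roots are real: z = (-b +/- sqrt(D)) / (2a) = (-1.267 +/- 2.686501) / (-2.806).
  z_1 = (-1.267 + 2.686501) / (-2.806) = -0.5059,   |z_1| = 0.5059.
  z_2 = (-1.267 - 2.686501) / (-2.806) = 1.4089,   |z_2| = 1.4089.
Moduli of all roots: 0.5059, 1.4089.
All moduli strictly greater than 1? No.
Verdict: Not stationary.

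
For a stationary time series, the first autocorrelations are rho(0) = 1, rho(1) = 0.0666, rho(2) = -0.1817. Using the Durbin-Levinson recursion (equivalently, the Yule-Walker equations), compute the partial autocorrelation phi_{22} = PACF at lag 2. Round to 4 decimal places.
\phi_{22} = -0.1870

The PACF at lag k is phi_{kk}, the last component of the solution
to the Yule-Walker system G_k phi = r_k where
  (G_k)_{ij} = rho(|i - j|), (r_k)_i = rho(i), i,j = 1..k.
Equivalently, Durbin-Levinson gives phi_{kk} iteratively:
  phi_{11} = rho(1)
  phi_{kk} = [rho(k) - sum_{j=1..k-1} phi_{k-1,j} rho(k-j)]
            / [1 - sum_{j=1..k-1} phi_{k-1,j} rho(j)],
  phi_{k,j} = phi_{k-1,j} - phi_{kk} phi_{k-1,k-j},  j = 1..k-1.
Step k = 1:
  phi_11 = rho(1) = 0.0666.
Step k = 2:
  phi_22 = [rho(2) - phi_11 rho(1)] / [1 - phi_11 rho(1)] = [-0.1817 - (0.0666)(0.0666)] / [1 - (0.0666)(0.0666)]
         = -0.18613556 / 0.99556444 = -0.187.
Therefore phi_{22} = -0.1870.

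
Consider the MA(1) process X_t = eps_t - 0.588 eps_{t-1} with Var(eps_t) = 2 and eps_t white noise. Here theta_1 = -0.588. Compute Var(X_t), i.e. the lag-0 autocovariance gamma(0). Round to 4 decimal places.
\gamma(0) = 2.6915

For an MA(q) process X_t = eps_t + sum_i theta_i eps_{t-i} with
Var(eps_t) = sigma^2, the variance is
  gamma(0) = sigma^2 * (1 + sum_i theta_i^2).
  sum_i theta_i^2 = (-0.588)^2 = 0.345744.
  gamma(0) = 2 * (1 + 0.345744) = 2 * 1.345744 = 2.691488, which rounds to 2.6915.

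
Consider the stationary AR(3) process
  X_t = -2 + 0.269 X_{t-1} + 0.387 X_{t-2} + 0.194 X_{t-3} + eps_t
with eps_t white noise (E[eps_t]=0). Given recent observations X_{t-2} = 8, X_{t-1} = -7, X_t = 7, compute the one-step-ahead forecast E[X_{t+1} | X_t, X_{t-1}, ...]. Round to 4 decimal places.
E[X_{t+1} \mid \mathcal F_t] = -1.2740

For an AR(p) model X_t = c + sum_i phi_i X_{t-i} + eps_t, the
one-step-ahead conditional mean is
  E[X_{t+1} | X_t, ...] = c + sum_i phi_i X_{t+1-i}.
Substitute known values:
  E[X_{t+1} | ...] = -2 + (0.269) * (7) + (0.387) * (-7) + (0.194) * (8)
                   = -1.2740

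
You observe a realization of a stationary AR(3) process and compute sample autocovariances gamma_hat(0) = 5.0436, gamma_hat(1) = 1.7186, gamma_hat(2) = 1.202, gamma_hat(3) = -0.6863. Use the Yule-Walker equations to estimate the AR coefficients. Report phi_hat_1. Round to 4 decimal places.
\hat\phi_{1} = 0.3340

The Yule-Walker equations for an AR(p) process read, in matrix form,
  Gamma_p phi = r_p,   with   (Gamma_p)_{ij} = gamma(|i - j|),
                       (r_p)_i = gamma(i),   i,j = 1..p.
Substitute the sample gammas (Toeplitz matrix and right-hand side of size 3):
  Gamma_p = [[5.0436, 1.7186, 1.202], [1.7186, 5.0436, 1.7186], [1.202, 1.7186, 5.0436]]
  r_p     = [1.7186, 1.202, -0.6863]
Written out (R1..R3):
  (R1) 5.0436 phi_1 + 1.7186 phi_2 + 1.202 phi_3 = 1.7186
  (R2) 1.7186 phi_1 + 5.0436 phi_2 + 1.7186 phi_3 = 1.202
  (R3) 1.202 phi_1 + 1.7186 phi_2 + 5.0436 phi_3 = -0.6863
Gaussian elimination:
  R2 <- R2 - (1.7186/5.0436) R1 = R2 - (0.340749) R1:  4.457989 phi_2 + 1.30902 phi_3 = 0.616389
  R3 <- R3 - (1.202/5.0436) R1 = R3 - (0.238322) R1:  1.30902 phi_2 + 4.757137 phi_3 = -1.09588
  R3 <- R3 - (1.30902/4.457989) R2 = R3 - (0.293635) R2:  4.372764 phi_3 = -1.276873
Back-substitution:
  phi_hat_3 = -1.276873 / 4.372764 = -0.292006
  phi_hat_2 = (0.616389 - (1.30902)(-0.292006)) / 4.457989 = 0.224009
  phi_hat_1 = (1.7186 - (1.7186)(0.224009) - (1.202)(-0.292006)) / 5.0436 = 0.334009
So phi_hat = [0.3340, 0.2240, -0.2920].
Therefore phi_hat_1 = 0.3340.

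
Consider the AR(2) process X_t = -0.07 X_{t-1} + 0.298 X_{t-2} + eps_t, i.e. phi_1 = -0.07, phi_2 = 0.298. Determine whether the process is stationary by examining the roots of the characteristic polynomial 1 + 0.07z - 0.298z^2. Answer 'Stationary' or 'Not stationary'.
\text{Stationary}

The AR(p) characteristic polynomial is P(z) = 1 + 0.07z - 0.298z^2.
Stationarity requires all roots to lie outside the unit circle, i.e. |z| > 1 for every root.
Set 1 + (0.07) z + (-0.298) z^2 = 0, i.e. a z^2 + b z + c = 0 with a = -0.298, b = 0.07, c = 1.
Discriminant D = b^2 - 4ac = (0.07)^2 - 4*(-0.298)*1 = 0.0049 - (-1.192) = 1.1969.
D >= 0, so the roots are real: z = (-b +/- sqrt(D)) / (2a) = (-0.07 +/- 1.094029) / (-0.596).
  z_1 = (-0.07 + 1.094029) / (-0.596) = -1.7182,   |z_1| = 1.7182.
  z_2 = (-0.07 - 1.094029) / (-0.596) = 1.9531,   |z_2| = 1.9531.
Moduli of all roots: 1.7182, 1.9531.
All moduli strictly greater than 1? Yes.
Verdict: Stationary.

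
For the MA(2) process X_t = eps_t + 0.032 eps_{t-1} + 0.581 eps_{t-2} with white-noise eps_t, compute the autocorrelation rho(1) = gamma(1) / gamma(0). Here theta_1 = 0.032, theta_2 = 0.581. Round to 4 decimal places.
\rho(1) = 0.0378

For an MA(q) process with theta_0 = 1, the autocovariance is
  gamma(k) = sigma^2 * sum_{i=0..q-k} theta_i * theta_{i+k},
and rho(k) = gamma(k) / gamma(0). Sigma^2 cancels.
  numerator   = (1)*(0.032) + (0.032)*(0.581) = 0.050592.
  denominator = (1)^2 + (0.032)^2 + (0.581)^2 = 1.338585.
  rho(1) = 0.050592 / 1.338585 = 0.0378.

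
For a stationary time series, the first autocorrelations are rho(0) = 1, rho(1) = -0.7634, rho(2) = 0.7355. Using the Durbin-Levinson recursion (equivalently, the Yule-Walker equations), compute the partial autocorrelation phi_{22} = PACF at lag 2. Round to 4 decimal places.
\phi_{22} = 0.3660

The PACF at lag k is phi_{kk}, the last component of the solution
to the Yule-Walker system G_k phi = r_k where
  (G_k)_{ij} = rho(|i - j|), (r_k)_i = rho(i), i,j = 1..k.
Equivalently, Durbin-Levinson gives phi_{kk} iteratively:
  phi_{11} = rho(1)
  phi_{kk} = [rho(k) - sum_{j=1..k-1} phi_{k-1,j} rho(k-j)]
            / [1 - sum_{j=1..k-1} phi_{k-1,j} rho(j)],
  phi_{k,j} = phi_{k-1,j} - phi_{kk} phi_{k-1,k-j},  j = 1..k-1.
Step k = 1:
  phi_11 = rho(1) = -0.7634.
Step k = 2:
  phi_22 = [rho(2) - phi_11 rho(1)] / [1 - phi_11 rho(1)] = [0.7355 - (-0.7634)(-0.7634)] / [1 - (-0.7634)(-0.7634)]
         = 0.15272044 / 0.41722044 = 0.366.
Therefore phi_{22} = 0.3660.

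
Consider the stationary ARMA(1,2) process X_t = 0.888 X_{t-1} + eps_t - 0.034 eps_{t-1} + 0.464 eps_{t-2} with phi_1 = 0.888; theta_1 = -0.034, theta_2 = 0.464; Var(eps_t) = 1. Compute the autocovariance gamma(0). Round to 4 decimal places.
\gamma(0) = 8.7953

Multiply the model equation by X_{t-k} and take expectations. With theta_0 = psi_0 = 1 and psi_j the MA(infinity) weights, this gives
  gamma(k) - sum_i phi_i gamma(k-i) = c_k,
  c_k = sigma^2 * sum_{j=k..q} theta_j psi_{j-k}   (c_k = 0 for k > q),
using gamma(-m) = gamma(m).
psi-weights needed (psi_j = theta_j + sum_i phi_i psi_{j-i}):
  psi_1 = theta_1 + phi_1 = -0.034 + (0.888) = 0.854
  psi_2 = theta_2 + phi_1 psi_1 = 0.464 + (0.888)(0.854) = 1.222352
Right-hand sides:
  c_0 = sigma^2 (1 + theta_1 psi_1 + theta_2 psi_2) = 1 * (1 + (-0.034)(0.854) + (0.464)(1.222352)) = 1 * 1.538135 = 1.538135
  c_1 = sigma^2 (theta_1 + theta_2 psi_1) = 1 * (-0.034 + (0.464)(0.854)) = 0.362256
  c_2 = sigma^2 theta_2 = 1 * (0.464) = 0.464
Equations for k = 0 and k = 1 (AR order 1):
  gamma(0) = phi_1 gamma(1) + c_0
  gamma(1) = phi_1 gamma(0) + c_1
Substituting the second into the first: gamma(0) (1 - phi_1^2) = c_0 + phi_1 c_1, so
  gamma(0) = (c_0 + phi_1 c_1) / (1 - phi_1^2) = (1.538135 + (0.888)(0.362256)) / (1 - (0.888)^2) = 1.859819 / 0.211456 = 8.795299.
Therefore gamma(0) = 8.7953 (to 4 decimal places).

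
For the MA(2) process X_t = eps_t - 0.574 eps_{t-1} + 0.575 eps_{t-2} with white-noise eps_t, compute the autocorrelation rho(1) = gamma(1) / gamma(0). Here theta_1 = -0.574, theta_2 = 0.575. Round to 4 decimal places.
\rho(1) = -0.5446

For an MA(q) process with theta_0 = 1, the autocovariance is
  gamma(k) = sigma^2 * sum_{i=0..q-k} theta_i * theta_{i+k},
and rho(k) = gamma(k) / gamma(0). Sigma^2 cancels.
  numerator   = (1)*(-0.574) + (-0.574)*(0.575) = -0.90405.
  denominator = (1)^2 + (-0.574)^2 + (0.575)^2 = 1.660101.
  rho(1) = -0.90405 / 1.660101 = -0.5446.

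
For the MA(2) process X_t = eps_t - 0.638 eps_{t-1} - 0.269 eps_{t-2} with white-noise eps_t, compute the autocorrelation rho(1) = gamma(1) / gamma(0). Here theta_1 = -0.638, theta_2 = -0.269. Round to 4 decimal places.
\rho(1) = -0.3152

For an MA(q) process with theta_0 = 1, the autocovariance is
  gamma(k) = sigma^2 * sum_{i=0..q-k} theta_i * theta_{i+k},
and rho(k) = gamma(k) / gamma(0). Sigma^2 cancels.
  numerator   = (1)*(-0.638) + (-0.638)*(-0.269) = -0.466378.
  denominator = (1)^2 + (-0.638)^2 + (-0.269)^2 = 1.479405.
  rho(1) = -0.466378 / 1.479405 = -0.3152.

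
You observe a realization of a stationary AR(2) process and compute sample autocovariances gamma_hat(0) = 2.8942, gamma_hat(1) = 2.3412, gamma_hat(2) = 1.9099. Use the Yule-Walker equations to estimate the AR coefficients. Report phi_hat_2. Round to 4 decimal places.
\hat\phi_{2} = 0.0160

The Yule-Walker equations for an AR(p) process read, in matrix form,
  Gamma_p phi = r_p,   with   (Gamma_p)_{ij} = gamma(|i - j|),
                       (r_p)_i = gamma(i),   i,j = 1..p.
Substitute the sample gammas (Toeplitz matrix and right-hand side of size 2):
  Gamma_p = [[2.8942, 2.3412], [2.3412, 2.8942]]
  r_p     = [2.3412, 1.9099]
Written out:
  2.8942 phi_1 + 2.3412 phi_2 = 2.3412
  2.3412 phi_1 + 2.8942 phi_2 = 1.9099
Solve by Cramer's rule:
  det = gamma(0)^2 - gamma(1)^2 = (2.8942)^2 - (2.3412)^2 = 8.37639364 - 5.48121744 = 2.8951762
  phi_hat_1 = [gamma(1) gamma(0) - gamma(1) gamma(2)] / det = [(2.3412)(2.8942) - (2.3412)(1.9099)] / 2.8951762 = 2.30444316 / 2.8951762 = 0.796
  phi_hat_2 = [gamma(0) gamma(2) - gamma(1)^2] / det = [(2.8942)(1.9099) - (2.3412)^2] / 2.8951762 = 0.04641514 / 2.8951762 = 0.016
So phi_hat = [0.7960, 0.0160].
Therefore phi_hat_2 = 0.0160.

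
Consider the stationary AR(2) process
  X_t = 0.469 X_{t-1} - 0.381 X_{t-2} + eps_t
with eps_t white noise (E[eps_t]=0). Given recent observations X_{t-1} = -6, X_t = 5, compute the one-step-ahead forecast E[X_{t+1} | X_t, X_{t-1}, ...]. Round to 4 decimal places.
E[X_{t+1} \mid \mathcal F_t] = 4.6310

For an AR(p) model X_t = c + sum_i phi_i X_{t-i} + eps_t, the
one-step-ahead conditional mean is
  E[X_{t+1} | X_t, ...] = c + sum_i phi_i X_{t+1-i}.
Substitute known values:
  E[X_{t+1} | ...] = (0.469) * (5) + (-0.381) * (-6)
                   = 4.6310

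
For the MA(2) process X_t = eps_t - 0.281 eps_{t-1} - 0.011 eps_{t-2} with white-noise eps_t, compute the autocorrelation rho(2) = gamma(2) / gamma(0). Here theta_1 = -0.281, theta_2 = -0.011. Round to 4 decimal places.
\rho(2) = -0.0102

For an MA(q) process with theta_0 = 1, the autocovariance is
  gamma(k) = sigma^2 * sum_{i=0..q-k} theta_i * theta_{i+k},
and rho(k) = gamma(k) / gamma(0). Sigma^2 cancels.
  numerator   = (1)*(-0.011) = -0.011.
  denominator = (1)^2 + (-0.281)^2 + (-0.011)^2 = 1.079082.
  rho(2) = -0.011 / 1.079082 = -0.0102.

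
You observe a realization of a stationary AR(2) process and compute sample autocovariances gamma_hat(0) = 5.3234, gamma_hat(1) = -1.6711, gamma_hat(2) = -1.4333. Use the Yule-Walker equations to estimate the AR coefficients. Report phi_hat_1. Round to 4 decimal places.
\hat\phi_{1} = -0.4420

The Yule-Walker equations for an AR(p) process read, in matrix form,
  Gamma_p phi = r_p,   with   (Gamma_p)_{ij} = gamma(|i - j|),
                       (r_p)_i = gamma(i),   i,j = 1..p.
Substitute the sample gammas (Toeplitz matrix and right-hand side of size 2):
  Gamma_p = [[5.3234, -1.6711], [-1.6711, 5.3234]]
  r_p     = [-1.6711, -1.4333]
Written out:
  5.3234 phi_1 - 1.6711 phi_2 = -1.6711
  -1.6711 phi_1 + 5.3234 phi_2 = -1.4333
Solve by Cramer's rule:
  det = gamma(0)^2 - gamma(1)^2 = (5.3234)^2 - (-1.6711)^2 = 28.33858756 - 2.79257521 = 25.54601235
  phi_hat_1 = [gamma(1) gamma(0) - gamma(1) gamma(2)] / det = [(-1.6711)(5.3234) - (-1.6711)(-1.4333)] / 25.54601235 = -11.29112137 / 25.54601235 = -0.442
  phi_hat_2 = [gamma(0) gamma(2) - gamma(1)^2] / det = [(5.3234)(-1.4333) - (-1.6711)^2] / 25.54601235 = -10.42260443 / 25.54601235 = -0.408
So phi_hat = [-0.4420, -0.4080].
Therefore phi_hat_1 = -0.4420.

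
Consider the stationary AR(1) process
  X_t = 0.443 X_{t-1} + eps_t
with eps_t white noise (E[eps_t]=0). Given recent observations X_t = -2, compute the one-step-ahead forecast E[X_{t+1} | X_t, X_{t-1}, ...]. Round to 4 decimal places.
E[X_{t+1} \mid \mathcal F_t] = -0.8860

For an AR(p) model X_t = c + sum_i phi_i X_{t-i} + eps_t, the
one-step-ahead conditional mean is
  E[X_{t+1} | X_t, ...] = c + sum_i phi_i X_{t+1-i}.
Substitute known values:
  E[X_{t+1} | ...] = (0.443) * (-2)
                   = -0.8860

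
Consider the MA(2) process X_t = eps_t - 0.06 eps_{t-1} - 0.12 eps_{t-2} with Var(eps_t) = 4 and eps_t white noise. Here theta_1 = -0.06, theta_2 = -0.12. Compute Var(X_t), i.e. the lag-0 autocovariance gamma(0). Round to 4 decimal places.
\gamma(0) = 4.0720

For an MA(q) process X_t = eps_t + sum_i theta_i eps_{t-i} with
Var(eps_t) = sigma^2, the variance is
  gamma(0) = sigma^2 * (1 + sum_i theta_i^2).
  sum_i theta_i^2 = (-0.06)^2 + (-0.12)^2 = 0.0036 + 0.0144 = 0.018.
  gamma(0) = 4 * (1 + 0.018) = 4 * 1.018 = 4.072, which rounds to 4.0720.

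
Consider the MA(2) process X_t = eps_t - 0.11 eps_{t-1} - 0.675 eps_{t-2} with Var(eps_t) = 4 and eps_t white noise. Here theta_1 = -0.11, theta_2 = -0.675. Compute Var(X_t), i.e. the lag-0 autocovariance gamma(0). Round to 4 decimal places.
\gamma(0) = 5.8709

For an MA(q) process X_t = eps_t + sum_i theta_i eps_{t-i} with
Var(eps_t) = sigma^2, the variance is
  gamma(0) = sigma^2 * (1 + sum_i theta_i^2).
  sum_i theta_i^2 = (-0.11)^2 + (-0.675)^2 = 0.0121 + 0.455625 = 0.467725.
  gamma(0) = 4 * (1 + 0.467725) = 4 * 1.467725 = 5.8709.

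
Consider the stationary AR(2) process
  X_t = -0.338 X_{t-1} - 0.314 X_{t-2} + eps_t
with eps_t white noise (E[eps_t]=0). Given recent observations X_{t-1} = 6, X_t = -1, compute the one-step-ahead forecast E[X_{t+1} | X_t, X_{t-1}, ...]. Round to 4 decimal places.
E[X_{t+1} \mid \mathcal F_t] = -1.5460

For an AR(p) model X_t = c + sum_i phi_i X_{t-i} + eps_t, the
one-step-ahead conditional mean is
  E[X_{t+1} | X_t, ...] = c + sum_i phi_i X_{t+1-i}.
Substitute known values:
  E[X_{t+1} | ...] = (-0.338) * (-1) + (-0.314) * (6)
                   = -1.5460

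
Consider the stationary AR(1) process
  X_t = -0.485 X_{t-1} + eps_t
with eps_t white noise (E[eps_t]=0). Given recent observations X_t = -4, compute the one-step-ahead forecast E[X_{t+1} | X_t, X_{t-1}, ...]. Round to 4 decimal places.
E[X_{t+1} \mid \mathcal F_t] = 1.9400

For an AR(p) model X_t = c + sum_i phi_i X_{t-i} + eps_t, the
one-step-ahead conditional mean is
  E[X_{t+1} | X_t, ...] = c + sum_i phi_i X_{t+1-i}.
Substitute known values:
  E[X_{t+1} | ...] = (-0.485) * (-4)
                   = 1.9400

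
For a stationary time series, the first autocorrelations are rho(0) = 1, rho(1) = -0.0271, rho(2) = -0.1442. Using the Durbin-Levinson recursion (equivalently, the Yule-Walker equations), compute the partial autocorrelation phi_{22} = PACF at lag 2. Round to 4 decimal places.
\phi_{22} = -0.1450

The PACF at lag k is phi_{kk}, the last component of the solution
to the Yule-Walker system G_k phi = r_k where
  (G_k)_{ij} = rho(|i - j|), (r_k)_i = rho(i), i,j = 1..k.
Equivalently, Durbin-Levinson gives phi_{kk} iteratively:
  phi_{11} = rho(1)
  phi_{kk} = [rho(k) - sum_{j=1..k-1} phi_{k-1,j} rho(k-j)]
            / [1 - sum_{j=1..k-1} phi_{k-1,j} rho(j)],
  phi_{k,j} = phi_{k-1,j} - phi_{kk} phi_{k-1,k-j},  j = 1..k-1.
Step k = 1:
  phi_11 = rho(1) = -0.0271.
Step k = 2:
  phi_22 = [rho(2) - phi_11 rho(1)] / [1 - phi_11 rho(1)] = [-0.1442 - (-0.0271)(-0.0271)] / [1 - (-0.0271)(-0.0271)]
         = -0.14493441 / 0.99926559 = -0.145.
Therefore phi_{22} = -0.1450.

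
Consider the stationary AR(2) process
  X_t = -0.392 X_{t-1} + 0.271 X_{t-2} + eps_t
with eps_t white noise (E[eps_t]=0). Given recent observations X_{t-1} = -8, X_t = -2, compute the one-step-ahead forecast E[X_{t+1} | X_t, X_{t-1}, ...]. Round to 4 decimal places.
E[X_{t+1} \mid \mathcal F_t] = -1.3840

For an AR(p) model X_t = c + sum_i phi_i X_{t-i} + eps_t, the
one-step-ahead conditional mean is
  E[X_{t+1} | X_t, ...] = c + sum_i phi_i X_{t+1-i}.
Substitute known values:
  E[X_{t+1} | ...] = (-0.392) * (-2) + (0.271) * (-8)
                   = -1.3840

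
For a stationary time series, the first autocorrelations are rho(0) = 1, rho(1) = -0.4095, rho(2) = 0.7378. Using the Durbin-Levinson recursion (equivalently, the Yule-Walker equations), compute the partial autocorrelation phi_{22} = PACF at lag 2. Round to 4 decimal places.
\phi_{22} = 0.6850

The PACF at lag k is phi_{kk}, the last component of the solution
to the Yule-Walker system G_k phi = r_k where
  (G_k)_{ij} = rho(|i - j|), (r_k)_i = rho(i), i,j = 1..k.
Equivalently, Durbin-Levinson gives phi_{kk} iteratively:
  phi_{11} = rho(1)
  phi_{kk} = [rho(k) - sum_{j=1..k-1} phi_{k-1,j} rho(k-j)]
            / [1 - sum_{j=1..k-1} phi_{k-1,j} rho(j)],
  phi_{k,j} = phi_{k-1,j} - phi_{kk} phi_{k-1,k-j},  j = 1..k-1.
Step k = 1:
  phi_11 = rho(1) = -0.4095.
Step k = 2:
  phi_22 = [rho(2) - phi_11 rho(1)] / [1 - phi_11 rho(1)] = [0.7378 - (-0.4095)(-0.4095)] / [1 - (-0.4095)(-0.4095)]
         = 0.57010975 / 0.83230975 = 0.685.
Therefore phi_{22} = 0.6850.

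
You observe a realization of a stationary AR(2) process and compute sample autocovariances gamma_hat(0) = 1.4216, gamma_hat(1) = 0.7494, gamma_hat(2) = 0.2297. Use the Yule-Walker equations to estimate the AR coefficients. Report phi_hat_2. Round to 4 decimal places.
\hat\phi_{2} = -0.1611

The Yule-Walker equations for an AR(p) process read, in matrix form,
  Gamma_p phi = r_p,   with   (Gamma_p)_{ij} = gamma(|i - j|),
                       (r_p)_i = gamma(i),   i,j = 1..p.
Substitute the sample gammas (Toeplitz matrix and right-hand side of size 2):
  Gamma_p = [[1.4216, 0.7494], [0.7494, 1.4216]]
  r_p     = [0.7494, 0.2297]
Written out:
  1.4216 phi_1 + 0.7494 phi_2 = 0.7494
  0.7494 phi_1 + 1.4216 phi_2 = 0.2297
Solve by Cramer's rule:
  det = gamma(0)^2 - gamma(1)^2 = (1.4216)^2 - (0.7494)^2 = 2.02094656 - 0.56160036 = 1.4593462
  phi_hat_1 = [gamma(1) gamma(0) - gamma(1) gamma(2)] / det = [(0.7494)(1.4216) - (0.7494)(0.2297)] / 1.4593462 = 0.89320986 / 1.4593462 = 0.6121
  phi_hat_2 = [gamma(0) gamma(2) - gamma(1)^2] / det = [(1.4216)(0.2297) - (0.7494)^2] / 1.4593462 = -0.23505884 / 1.4593462 = -0.1611
So phi_hat = [0.6121, -0.1611].
Therefore phi_hat_2 = -0.1611.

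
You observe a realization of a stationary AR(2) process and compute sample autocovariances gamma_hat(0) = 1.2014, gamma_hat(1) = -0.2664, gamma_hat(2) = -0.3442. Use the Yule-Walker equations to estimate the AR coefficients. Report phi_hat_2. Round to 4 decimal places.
\hat\phi_{2} = -0.3530

The Yule-Walker equations for an AR(p) process read, in matrix form,
  Gamma_p phi = r_p,   with   (Gamma_p)_{ij} = gamma(|i - j|),
                       (r_p)_i = gamma(i),   i,j = 1..p.
Substitute the sample gammas (Toeplitz matrix and right-hand side of size 2):
  Gamma_p = [[1.2014, -0.2664], [-0.2664, 1.2014]]
  r_p     = [-0.2664, -0.3442]
Written out:
  1.2014 phi_1 - 0.2664 phi_2 = -0.2664
  -0.2664 phi_1 + 1.2014 phi_2 = -0.3442
Solve by Cramer's rule:
  det = gamma(0)^2 - gamma(1)^2 = (1.2014)^2 - (-0.2664)^2 = 1.44336196 - 0.07096896 = 1.372393
  phi_hat_1 = [gamma(1) gamma(0) - gamma(1) gamma(2)] / det = [(-0.2664)(1.2014) - (-0.2664)(-0.3442)] / 1.372393 = -0.41174784 / 1.372393 = -0.3
  phi_hat_2 = [gamma(0) gamma(2) - gamma(1)^2] / det = [(1.2014)(-0.3442) - (-0.2664)^2] / 1.372393 = -0.48449084 / 1.372393 = -0.353
So phi_hat = [-0.3000, -0.3530].
Therefore phi_hat_2 = -0.3530.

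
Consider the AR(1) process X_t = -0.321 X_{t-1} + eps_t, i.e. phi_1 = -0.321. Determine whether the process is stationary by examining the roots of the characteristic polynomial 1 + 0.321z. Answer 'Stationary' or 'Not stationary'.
\text{Stationary}

The AR(p) characteristic polynomial is P(z) = 1 + 0.321z.
Stationarity requires all roots to lie outside the unit circle, i.e. |z| > 1 for every root.
This is linear in z: 1 + (0.321) z = 0  =>  z = -1/(0.321) = -3.115265,  |z| = 3.115265.
Moduli of all roots: 3.1153.
All moduli strictly greater than 1? Yes.
Verdict: Stationary.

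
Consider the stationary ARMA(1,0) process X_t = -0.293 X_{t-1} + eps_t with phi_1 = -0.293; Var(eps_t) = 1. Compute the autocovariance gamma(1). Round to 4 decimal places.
\gamma(1) = -0.3205

Multiply the model equation by X_{t-k} and take expectations. With theta_0 = psi_0 = 1 and psi_j the MA(infinity) weights, this gives
  gamma(k) - sum_i phi_i gamma(k-i) = c_k,
  c_k = sigma^2 * sum_{j=k..q} theta_j psi_{j-k}   (c_k = 0 for k > q),
using gamma(-m) = gamma(m).
Pure AR (q = 0): c_0 = sigma^2 = 1, c_k = 0 for k >= 1.
Equations for k = 0 and k = 1 (AR order 1):
  gamma(0) = phi_1 gamma(1) + c_0
  gamma(1) = phi_1 gamma(0) + c_1
Substituting the second into the first: gamma(0) (1 - phi_1^2) = c_0 + phi_1 c_1, so
  gamma(0) = c_0 / (1 - phi_1^2) = 1 / (1 - (-0.293)^2) = 1 / 0.914151 = 1.093911.
  gamma(1) = phi_1 gamma(0) = (-0.293)(1.093911) = -0.320516.
Therefore gamma(1) = -0.3205 (to 4 decimal places).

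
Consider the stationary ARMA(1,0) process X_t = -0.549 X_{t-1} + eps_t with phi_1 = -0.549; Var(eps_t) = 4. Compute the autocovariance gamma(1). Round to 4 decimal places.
\gamma(1) = -3.1434

Multiply the model equation by X_{t-k} and take expectations. With theta_0 = psi_0 = 1 and psi_j the MA(infinity) weights, this gives
  gamma(k) - sum_i phi_i gamma(k-i) = c_k,
  c_k = sigma^2 * sum_{j=k..q} theta_j psi_{j-k}   (c_k = 0 for k > q),
using gamma(-m) = gamma(m).
Pure AR (q = 0): c_0 = sigma^2 = 4, c_k = 0 for k >= 1.
Equations for k = 0 and k = 1 (AR order 1):
  gamma(0) = phi_1 gamma(1) + c_0
  gamma(1) = phi_1 gamma(0) + c_1
Substituting the second into the first: gamma(0) (1 - phi_1^2) = c_0 + phi_1 c_1, so
  gamma(0) = c_0 / (1 - phi_1^2) = 4 / (1 - (-0.549)^2) = 4 / 0.698599 = 5.725745.
  gamma(1) = phi_1 gamma(0) = (-0.549)(5.725745) = -3.143434.
Therefore gamma(1) = -3.1434 (to 4 decimal places).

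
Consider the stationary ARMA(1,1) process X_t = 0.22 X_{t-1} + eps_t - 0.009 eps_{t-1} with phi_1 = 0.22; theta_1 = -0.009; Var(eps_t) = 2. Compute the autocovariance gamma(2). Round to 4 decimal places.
\gamma(2) = 0.0974

Multiply the model equation by X_{t-k} and take expectations. With theta_0 = psi_0 = 1 and psi_j the MA(infinity) weights, this gives
  gamma(k) - sum_i phi_i gamma(k-i) = c_k,
  c_k = sigma^2 * sum_{j=k..q} theta_j psi_{j-k}   (c_k = 0 for k > q),
using gamma(-m) = gamma(m).
psi-weights needed (psi_j = theta_j + sum_i phi_i psi_{j-i}):
  psi_1 = theta_1 + phi_1 = -0.009 + (0.22) = 0.211
Right-hand sides:
  c_0 = sigma^2 (1 + theta_1 psi_1) = 2 * (1 + (-0.009)(0.211)) = 2 * 0.998101 = 1.996202
  c_1 = sigma^2 theta_1 = 2 * (-0.009) = -0.018
  c_2 = 0
Equations for k = 0 and k = 1 (AR order 1):
  gamma(0) = phi_1 gamma(1) + c_0
  gamma(1) = phi_1 gamma(0) + c_1
Substituting the second into the first: gamma(0) (1 - phi_1^2) = c_0 + phi_1 c_1, so
  gamma(0) = (c_0 + phi_1 c_1) / (1 - phi_1^2) = (1.996202 + (0.22)(-0.018)) / (1 - (0.22)^2) = 1.992242 / 0.9516 = 2.093571.
  gamma(1) = phi_1 gamma(0) + c_1 = (0.22)(2.093571) + (-0.018) = 0.442586.
For k = 2 (> q): gamma(2) = phi_1 gamma(1) = (0.22)(0.442586) = 0.097369.
Therefore gamma(2) = 0.0974 (to 4 decimal places).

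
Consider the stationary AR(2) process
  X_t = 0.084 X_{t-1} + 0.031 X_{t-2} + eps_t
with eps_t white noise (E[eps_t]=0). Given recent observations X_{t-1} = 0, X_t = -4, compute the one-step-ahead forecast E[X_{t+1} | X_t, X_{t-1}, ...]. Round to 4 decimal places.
E[X_{t+1} \mid \mathcal F_t] = -0.3360

For an AR(p) model X_t = c + sum_i phi_i X_{t-i} + eps_t, the
one-step-ahead conditional mean is
  E[X_{t+1} | X_t, ...] = c + sum_i phi_i X_{t+1-i}.
Substitute known values:
  E[X_{t+1} | ...] = (0.084) * (-4) + (0.031) * (0)
                   = -0.3360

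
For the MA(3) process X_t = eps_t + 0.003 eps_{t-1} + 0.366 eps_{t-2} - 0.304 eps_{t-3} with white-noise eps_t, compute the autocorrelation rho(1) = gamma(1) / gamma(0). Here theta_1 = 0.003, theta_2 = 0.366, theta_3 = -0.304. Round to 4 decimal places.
\rho(1) = -0.0874

For an MA(q) process with theta_0 = 1, the autocovariance is
  gamma(k) = sigma^2 * sum_{i=0..q-k} theta_i * theta_{i+k},
and rho(k) = gamma(k) / gamma(0). Sigma^2 cancels.
  numerator   = (1)*(0.003) + (0.003)*(0.366) + (0.366)*(-0.304) = -0.107166.
  denominator = (1)^2 + (0.003)^2 + (0.366)^2 + (-0.304)^2 = 1.226381.
  rho(1) = -0.107166 / 1.226381 = -0.0874.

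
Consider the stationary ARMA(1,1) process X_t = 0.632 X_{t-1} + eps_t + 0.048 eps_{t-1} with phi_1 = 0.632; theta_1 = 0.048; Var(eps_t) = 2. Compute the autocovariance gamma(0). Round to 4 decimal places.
\gamma(0) = 3.5399

Multiply the model equation by X_{t-k} and take expectations. With theta_0 = psi_0 = 1 and psi_j the MA(infinity) weights, this gives
  gamma(k) - sum_i phi_i gamma(k-i) = c_k,
  c_k = sigma^2 * sum_{j=k..q} theta_j psi_{j-k}   (c_k = 0 for k > q),
using gamma(-m) = gamma(m).
psi-weights needed (psi_j = theta_j + sum_i phi_i psi_{j-i}):
  psi_1 = theta_1 + phi_1 = 0.048 + (0.632) = 0.68
Right-hand sides:
  c_0 = sigma^2 (1 + theta_1 psi_1) = 2 * (1 + (0.048)(0.68)) = 2 * 1.03264 = 2.06528
  c_1 = sigma^2 theta_1 = 2 * (0.048) = 0.096
  c_2 = 0
Equations for k = 0 and k = 1 (AR order 1):
  gamma(0) = phi_1 gamma(1) + c_0
  gamma(1) = phi_1 gamma(0) + c_1
Substituting the second into the first: gamma(0) (1 - phi_1^2) = c_0 + phi_1 c_1, so
  gamma(0) = (c_0 + phi_1 c_1) / (1 - phi_1^2) = (2.06528 + (0.632)(0.096)) / (1 - (0.632)^2) = 2.125952 / 0.600576 = 3.539855.
Therefore gamma(0) = 3.5399 (to 4 decimal places).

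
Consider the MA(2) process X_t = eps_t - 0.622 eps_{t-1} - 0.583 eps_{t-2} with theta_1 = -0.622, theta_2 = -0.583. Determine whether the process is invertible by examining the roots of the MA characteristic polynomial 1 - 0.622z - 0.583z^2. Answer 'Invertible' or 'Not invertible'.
\text{Not invertible}

The MA(q) characteristic polynomial is P(z) = 1 - 0.622z - 0.583z^2.
Invertibility requires all roots to lie outside the unit circle, i.e. |z| > 1 for every root.
Set 1 + (-0.622) z + (-0.583) z^2 = 0, i.e. a z^2 + b z + c = 0 with a = -0.583, b = -0.622, c = 1.
Discriminant D = b^2 - 4ac = (-0.622)^2 - 4*(-0.583)*1 = 0.386884 - (-2.332) = 2.718884.
D >= 0, so the roots are real: z = (-b +/- sqrt(D)) / (2a) = (0.622 +/- 1.648904) / (-1.166).
  z_1 = (0.622 + 1.648904) / (-1.166) = -1.9476,   |z_1| = 1.9476.
  z_2 = (0.622 - 1.648904) / (-1.166) = 0.8807,   |z_2| = 0.8807.
Moduli of all roots: 1.9476, 0.8807.
All moduli strictly greater than 1? No.
Verdict: Not invertible.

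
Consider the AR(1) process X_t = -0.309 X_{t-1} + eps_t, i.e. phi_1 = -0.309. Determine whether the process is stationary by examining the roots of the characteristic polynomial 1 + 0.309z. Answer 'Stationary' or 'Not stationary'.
\text{Stationary}

The AR(p) characteristic polynomial is P(z) = 1 + 0.309z.
Stationarity requires all roots to lie outside the unit circle, i.e. |z| > 1 for every root.
This is linear in z: 1 + (0.309) z = 0  =>  z = -1/(0.309) = -3.236246,  |z| = 3.236246.
Moduli of all roots: 3.2362.
All moduli strictly greater than 1? Yes.
Verdict: Stationary.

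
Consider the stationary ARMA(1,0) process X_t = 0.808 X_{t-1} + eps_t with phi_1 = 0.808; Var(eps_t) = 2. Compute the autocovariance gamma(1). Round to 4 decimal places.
\gamma(1) = 4.6552

Multiply the model equation by X_{t-k} and take expectations. With theta_0 = psi_0 = 1 and psi_j the MA(infinity) weights, this gives
  gamma(k) - sum_i phi_i gamma(k-i) = c_k,
  c_k = sigma^2 * sum_{j=k..q} theta_j psi_{j-k}   (c_k = 0 for k > q),
using gamma(-m) = gamma(m).
Pure AR (q = 0): c_0 = sigma^2 = 2, c_k = 0 for k >= 1.
Equations for k = 0 and k = 1 (AR order 1):
  gamma(0) = phi_1 gamma(1) + c_0
  gamma(1) = phi_1 gamma(0) + c_1
Substituting the second into the first: gamma(0) (1 - phi_1^2) = c_0 + phi_1 c_1, so
  gamma(0) = c_0 / (1 - phi_1^2) = 2 / (1 - (0.808)^2) = 2 / 0.347136 = 5.761431.
  gamma(1) = phi_1 gamma(0) = (0.808)(5.761431) = 4.655236.
Therefore gamma(1) = 4.6552 (to 4 decimal places).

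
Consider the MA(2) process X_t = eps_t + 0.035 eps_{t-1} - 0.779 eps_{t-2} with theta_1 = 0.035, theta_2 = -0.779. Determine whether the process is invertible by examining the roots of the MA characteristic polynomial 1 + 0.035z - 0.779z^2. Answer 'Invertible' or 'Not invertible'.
\text{Invertible}

The MA(q) characteristic polynomial is P(z) = 1 + 0.035z - 0.779z^2.
Invertibility requires all roots to lie outside the unit circle, i.e. |z| > 1 for every root.
Set 1 + (0.035) z + (-0.779) z^2 = 0, i.e. a z^2 + b z + c = 0 with a = -0.779, b = 0.035, c = 1.
Discriminant D = b^2 - 4ac = (0.035)^2 - 4*(-0.779)*1 = 0.001225 - (-3.116) = 3.117225.
D >= 0, so the roots are real: z = (-b +/- sqrt(D)) / (2a) = (-0.035 +/- 1.765566) / (-1.558).
  z_1 = (-0.035 + 1.765566) / (-1.558) = -1.1108,   |z_1| = 1.1108.
  z_2 = (-0.035 - 1.765566) / (-1.558) = 1.1557,   |z_2| = 1.1557.
Moduli of all roots: 1.1108, 1.1557.
All moduli strictly greater than 1? Yes.
Verdict: Invertible.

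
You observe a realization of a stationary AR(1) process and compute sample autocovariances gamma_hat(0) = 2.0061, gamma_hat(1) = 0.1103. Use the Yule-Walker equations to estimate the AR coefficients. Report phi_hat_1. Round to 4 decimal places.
\hat\phi_{1} = 0.0550

The Yule-Walker equations for an AR(p) process read, in matrix form,
  Gamma_p phi = r_p,   with   (Gamma_p)_{ij} = gamma(|i - j|),
                       (r_p)_i = gamma(i),   i,j = 1..p.
Substitute the sample gammas (Toeplitz matrix and right-hand side of size 1):
  Gamma_p = [[2.0061]]
  r_p     = [0.1103]
With p = 1 this is the single equation gamma(0) phi_1 = gamma(1):
  phi_hat_1 = gamma(1) / gamma(0) = 0.1103 / 2.0061 = 0.0550.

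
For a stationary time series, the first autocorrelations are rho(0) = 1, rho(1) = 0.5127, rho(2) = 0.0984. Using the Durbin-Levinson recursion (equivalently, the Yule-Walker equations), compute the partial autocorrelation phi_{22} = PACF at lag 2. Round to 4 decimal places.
\phi_{22} = -0.2231

The PACF at lag k is phi_{kk}, the last component of the solution
to the Yule-Walker system G_k phi = r_k where
  (G_k)_{ij} = rho(|i - j|), (r_k)_i = rho(i), i,j = 1..k.
Equivalently, Durbin-Levinson gives phi_{kk} iteratively:
  phi_{11} = rho(1)
  phi_{kk} = [rho(k) - sum_{j=1..k-1} phi_{k-1,j} rho(k-j)]
            / [1 - sum_{j=1..k-1} phi_{k-1,j} rho(j)],
  phi_{k,j} = phi_{k-1,j} - phi_{kk} phi_{k-1,k-j},  j = 1..k-1.
Step k = 1:
  phi_11 = rho(1) = 0.5127.
Step k = 2:
  phi_22 = [rho(2) - phi_11 rho(1)] / [1 - phi_11 rho(1)] = [0.0984 - (0.5127)(0.5127)] / [1 - (0.5127)(0.5127)]
         = -0.16446129 / 0.73713871 = -0.2231.
Therefore phi_{22} = -0.2231.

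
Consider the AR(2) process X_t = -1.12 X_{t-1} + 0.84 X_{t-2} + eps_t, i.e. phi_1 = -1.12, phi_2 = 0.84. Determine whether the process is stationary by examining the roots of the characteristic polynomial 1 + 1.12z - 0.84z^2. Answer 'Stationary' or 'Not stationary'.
\text{Not stationary}

The AR(p) characteristic polynomial is P(z) = 1 + 1.12z - 0.84z^2.
Stationarity requires all roots to lie outside the unit circle, i.e. |z| > 1 for every root.
Set 1 + (1.12) z + (-0.84) z^2 = 0, i.e. a z^2 + b z + c = 0 with a = -0.84, b = 1.12, c = 1.
Discriminant D = b^2 - 4ac = (1.12)^2 - 4*(-0.84)*1 = 1.2544 - (-3.36) = 4.6144.
D >= 0, so the roots are real: z = (-b +/- sqrt(D)) / (2a) = (-1.12 +/- 2.148115) / (-1.68).
  z_1 = (-1.12 + 2.148115) / (-1.68) = -0.612,   |z_1| = 0.612.
  z_2 = (-1.12 - 2.148115) / (-1.68) = 1.9453,   |z_2| = 1.9453.
Moduli of all roots: 0.6120, 1.9453.
All moduli strictly greater than 1? No.
Verdict: Not stationary.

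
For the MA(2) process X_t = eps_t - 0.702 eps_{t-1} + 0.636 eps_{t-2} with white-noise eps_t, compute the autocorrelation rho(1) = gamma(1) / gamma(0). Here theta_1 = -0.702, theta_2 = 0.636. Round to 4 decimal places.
\rho(1) = -0.6053

For an MA(q) process with theta_0 = 1, the autocovariance is
  gamma(k) = sigma^2 * sum_{i=0..q-k} theta_i * theta_{i+k},
and rho(k) = gamma(k) / gamma(0). Sigma^2 cancels.
  numerator   = (1)*(-0.702) + (-0.702)*(0.636) = -1.148472.
  denominator = (1)^2 + (-0.702)^2 + (0.636)^2 = 1.8973.
  rho(1) = -1.148472 / 1.8973 = -0.6053.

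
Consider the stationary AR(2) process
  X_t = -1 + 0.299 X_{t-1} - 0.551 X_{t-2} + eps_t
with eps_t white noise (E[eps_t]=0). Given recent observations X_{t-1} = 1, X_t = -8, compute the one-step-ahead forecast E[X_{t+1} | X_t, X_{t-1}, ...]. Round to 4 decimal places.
E[X_{t+1} \mid \mathcal F_t] = -3.9430

For an AR(p) model X_t = c + sum_i phi_i X_{t-i} + eps_t, the
one-step-ahead conditional mean is
  E[X_{t+1} | X_t, ...] = c + sum_i phi_i X_{t+1-i}.
Substitute known values:
  E[X_{t+1} | ...] = -1 + (0.299) * (-8) + (-0.551) * (1)
                   = -3.9430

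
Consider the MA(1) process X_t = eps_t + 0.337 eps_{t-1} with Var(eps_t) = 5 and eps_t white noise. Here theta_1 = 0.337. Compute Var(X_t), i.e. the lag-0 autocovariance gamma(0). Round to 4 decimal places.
\gamma(0) = 5.5678

For an MA(q) process X_t = eps_t + sum_i theta_i eps_{t-i} with
Var(eps_t) = sigma^2, the variance is
  gamma(0) = sigma^2 * (1 + sum_i theta_i^2).
  sum_i theta_i^2 = (0.337)^2 = 0.113569.
  gamma(0) = 5 * (1 + 0.113569) = 5 * 1.113569 = 5.567845, which rounds to 5.5678.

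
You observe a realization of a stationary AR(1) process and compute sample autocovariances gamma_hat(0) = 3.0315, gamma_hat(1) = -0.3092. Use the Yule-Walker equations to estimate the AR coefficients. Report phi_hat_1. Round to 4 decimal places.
\hat\phi_{1} = -0.1020

The Yule-Walker equations for an AR(p) process read, in matrix form,
  Gamma_p phi = r_p,   with   (Gamma_p)_{ij} = gamma(|i - j|),
                       (r_p)_i = gamma(i),   i,j = 1..p.
Substitute the sample gammas (Toeplitz matrix and right-hand side of size 1):
  Gamma_p = [[3.0315]]
  r_p     = [-0.3092]
With p = 1 this is the single equation gamma(0) phi_1 = gamma(1):
  phi_hat_1 = gamma(1) / gamma(0) = -0.3092 / 3.0315 = -0.1020.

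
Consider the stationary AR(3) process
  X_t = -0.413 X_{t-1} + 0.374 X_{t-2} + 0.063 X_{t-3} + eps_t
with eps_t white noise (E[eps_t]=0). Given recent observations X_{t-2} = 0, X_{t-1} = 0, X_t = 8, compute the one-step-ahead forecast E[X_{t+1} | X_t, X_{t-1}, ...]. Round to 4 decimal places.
E[X_{t+1} \mid \mathcal F_t] = -3.3040

For an AR(p) model X_t = c + sum_i phi_i X_{t-i} + eps_t, the
one-step-ahead conditional mean is
  E[X_{t+1} | X_t, ...] = c + sum_i phi_i X_{t+1-i}.
Substitute known values:
  E[X_{t+1} | ...] = (-0.413) * (8) + (0.374) * (0) + (0.063) * (0)
                   = -3.3040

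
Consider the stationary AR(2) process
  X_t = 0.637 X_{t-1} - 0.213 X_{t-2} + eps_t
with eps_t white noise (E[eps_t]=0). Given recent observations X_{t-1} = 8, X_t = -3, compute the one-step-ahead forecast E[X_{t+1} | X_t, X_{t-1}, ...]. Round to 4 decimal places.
E[X_{t+1} \mid \mathcal F_t] = -3.6150

For an AR(p) model X_t = c + sum_i phi_i X_{t-i} + eps_t, the
one-step-ahead conditional mean is
  E[X_{t+1} | X_t, ...] = c + sum_i phi_i X_{t+1-i}.
Substitute known values:
  E[X_{t+1} | ...] = (0.637) * (-3) + (-0.213) * (8)
                   = -3.6150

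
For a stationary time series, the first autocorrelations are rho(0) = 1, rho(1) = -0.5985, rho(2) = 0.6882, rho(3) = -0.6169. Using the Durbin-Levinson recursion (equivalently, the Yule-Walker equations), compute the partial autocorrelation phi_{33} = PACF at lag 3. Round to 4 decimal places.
\phi_{33} = -0.2310

The PACF at lag k is phi_{kk}, the last component of the solution
to the Yule-Walker system G_k phi = r_k where
  (G_k)_{ij} = rho(|i - j|), (r_k)_i = rho(i), i,j = 1..k.
Equivalently, Durbin-Levinson gives phi_{kk} iteratively:
  phi_{11} = rho(1)
  phi_{kk} = [rho(k) - sum_{j=1..k-1} phi_{k-1,j} rho(k-j)]
            / [1 - sum_{j=1..k-1} phi_{k-1,j} rho(j)],
  phi_{k,j} = phi_{k-1,j} - phi_{kk} phi_{k-1,k-j},  j = 1..k-1.
Step k = 1:
  phi_11 = rho(1) = -0.5985.
Step k = 2:
  phi_22 = [rho(2) - phi_11 rho(1)] / [1 - phi_11 rho(1)] = [0.6882 - (-0.5985)(-0.5985)] / [1 - (-0.5985)(-0.5985)]
         = 0.32999775 / 0.64179775 = 0.514177.
  Update: phi_21 = phi_11 - phi_22 phi_11 = -0.5985 - (0.514177)(-0.5985) = -0.290765.
Step k = 3:
  phi_33 = [rho(3) - phi_21 rho(2) - phi_22 rho(1)] / [1 - phi_21 rho(1) - phi_22 rho(2)]
    numerator   = -0.6169 - (-0.290765)(0.6882) - (0.514177)(-0.5985) = -0.10906052
    denominator = 1 - (-0.290765)(-0.5985) - (0.514177)(0.6882) = 0.47212044
  phi_33 = -0.10906052 / 0.47212044 = -0.231.
Therefore phi_{33} = -0.2310.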